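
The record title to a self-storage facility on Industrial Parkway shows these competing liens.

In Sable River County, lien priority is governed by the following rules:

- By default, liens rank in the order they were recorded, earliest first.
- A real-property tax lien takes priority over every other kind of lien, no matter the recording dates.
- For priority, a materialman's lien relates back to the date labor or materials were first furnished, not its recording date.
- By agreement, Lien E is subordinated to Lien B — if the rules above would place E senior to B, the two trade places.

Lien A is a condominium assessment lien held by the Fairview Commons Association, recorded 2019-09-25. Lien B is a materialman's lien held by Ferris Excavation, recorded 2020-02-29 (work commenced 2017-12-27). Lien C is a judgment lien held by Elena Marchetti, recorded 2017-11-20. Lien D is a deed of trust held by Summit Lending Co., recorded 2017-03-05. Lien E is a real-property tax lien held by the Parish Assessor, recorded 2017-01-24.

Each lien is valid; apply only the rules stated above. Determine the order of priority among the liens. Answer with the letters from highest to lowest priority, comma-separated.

B, D, C, E, A

Effective dates: B is treated as recorded 2017-12-27, the work-commencement date.
E, as a real-property tax lien, has superpriority and ranks first.
Remaining liens by effective date: D (2017-03-05), C (2017-11-20), B (2017-12-27), A (2019-09-25).
E is senior to B before the subordination, so the two trade places.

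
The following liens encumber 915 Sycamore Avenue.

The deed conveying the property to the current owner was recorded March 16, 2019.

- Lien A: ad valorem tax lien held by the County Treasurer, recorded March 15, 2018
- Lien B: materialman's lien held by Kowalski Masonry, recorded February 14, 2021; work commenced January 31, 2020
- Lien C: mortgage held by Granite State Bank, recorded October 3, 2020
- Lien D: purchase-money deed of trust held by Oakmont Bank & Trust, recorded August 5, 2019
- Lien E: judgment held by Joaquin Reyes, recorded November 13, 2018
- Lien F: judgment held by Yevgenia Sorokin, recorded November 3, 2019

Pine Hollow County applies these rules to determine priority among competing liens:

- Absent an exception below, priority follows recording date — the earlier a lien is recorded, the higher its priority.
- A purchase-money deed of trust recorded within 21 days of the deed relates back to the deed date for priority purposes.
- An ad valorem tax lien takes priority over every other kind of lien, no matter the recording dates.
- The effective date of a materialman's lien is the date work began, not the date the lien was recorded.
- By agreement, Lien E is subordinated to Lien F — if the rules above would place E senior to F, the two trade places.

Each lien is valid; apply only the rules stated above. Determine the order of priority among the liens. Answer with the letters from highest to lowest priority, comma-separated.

A, F, D, E, B, C

Effective dates: B is treated as recorded January 31, 2020, the work-commencement date; D was recorded 142 days after the deed, outside the 21-day window, so it keeps its recording date.
A is an ad valorem tax lien and takes priority over every other lien.
The other liens, earliest effective date first: E (November 13, 2018), D (August 5, 2019), F (November 3, 2019), B (January 31, 2020), C (October 3, 2020).
E is senior to F before the subordination, so the two trade places.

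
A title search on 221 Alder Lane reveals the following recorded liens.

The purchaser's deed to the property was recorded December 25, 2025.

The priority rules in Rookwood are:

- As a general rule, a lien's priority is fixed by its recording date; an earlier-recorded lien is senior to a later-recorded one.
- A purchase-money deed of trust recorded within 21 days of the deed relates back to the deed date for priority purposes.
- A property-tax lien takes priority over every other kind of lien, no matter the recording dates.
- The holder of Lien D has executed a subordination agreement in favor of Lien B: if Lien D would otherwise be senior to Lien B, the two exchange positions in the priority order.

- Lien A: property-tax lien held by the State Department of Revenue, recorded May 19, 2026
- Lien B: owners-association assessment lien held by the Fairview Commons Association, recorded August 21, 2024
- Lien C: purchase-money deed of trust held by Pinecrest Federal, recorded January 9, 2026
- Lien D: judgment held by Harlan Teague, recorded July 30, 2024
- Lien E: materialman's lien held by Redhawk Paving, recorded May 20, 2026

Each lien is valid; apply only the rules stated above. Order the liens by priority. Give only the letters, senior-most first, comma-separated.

Effective dates after the stated exceptions: C was recorded within the 21-day window, so its effective date is the deed date December 25, 2025.
A, as a property-tax lien, has superpriority and ranks first.
Among the remaining liens, by effective date: D (July 30, 2024), B (August 21, 2024), C (December 25, 2025), E (May 20, 2026).
D would otherwise be senior to B, so under the subordination agreement D and B exchange positions.

A, B, D, C, E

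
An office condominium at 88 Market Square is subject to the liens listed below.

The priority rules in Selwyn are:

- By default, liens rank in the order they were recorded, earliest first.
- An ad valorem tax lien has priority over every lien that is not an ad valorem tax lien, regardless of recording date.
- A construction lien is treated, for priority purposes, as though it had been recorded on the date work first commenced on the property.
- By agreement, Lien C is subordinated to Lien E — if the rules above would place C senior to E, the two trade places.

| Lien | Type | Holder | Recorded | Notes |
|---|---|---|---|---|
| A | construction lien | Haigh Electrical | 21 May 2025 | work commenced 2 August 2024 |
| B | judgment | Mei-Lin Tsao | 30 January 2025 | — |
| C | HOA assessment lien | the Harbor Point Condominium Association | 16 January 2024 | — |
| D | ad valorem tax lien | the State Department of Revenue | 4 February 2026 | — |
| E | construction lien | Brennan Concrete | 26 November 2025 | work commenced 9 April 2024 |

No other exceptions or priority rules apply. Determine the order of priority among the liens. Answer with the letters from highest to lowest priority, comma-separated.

D, E, C, A, B

Effective dates after the stated exceptions: A relates back to 2 August 2024 (work commenced); E's effective date is 9 April 2024, when work began.
D is an ad valorem tax lien, so it outranks all other liens regardless of date.
The other liens, earliest effective date first: C (16 January 2024), E (9 April 2024), A (2 August 2024), B (30 January 2025).
C would otherwise be senior to E, so under the subordination agreement C and E exchange positions.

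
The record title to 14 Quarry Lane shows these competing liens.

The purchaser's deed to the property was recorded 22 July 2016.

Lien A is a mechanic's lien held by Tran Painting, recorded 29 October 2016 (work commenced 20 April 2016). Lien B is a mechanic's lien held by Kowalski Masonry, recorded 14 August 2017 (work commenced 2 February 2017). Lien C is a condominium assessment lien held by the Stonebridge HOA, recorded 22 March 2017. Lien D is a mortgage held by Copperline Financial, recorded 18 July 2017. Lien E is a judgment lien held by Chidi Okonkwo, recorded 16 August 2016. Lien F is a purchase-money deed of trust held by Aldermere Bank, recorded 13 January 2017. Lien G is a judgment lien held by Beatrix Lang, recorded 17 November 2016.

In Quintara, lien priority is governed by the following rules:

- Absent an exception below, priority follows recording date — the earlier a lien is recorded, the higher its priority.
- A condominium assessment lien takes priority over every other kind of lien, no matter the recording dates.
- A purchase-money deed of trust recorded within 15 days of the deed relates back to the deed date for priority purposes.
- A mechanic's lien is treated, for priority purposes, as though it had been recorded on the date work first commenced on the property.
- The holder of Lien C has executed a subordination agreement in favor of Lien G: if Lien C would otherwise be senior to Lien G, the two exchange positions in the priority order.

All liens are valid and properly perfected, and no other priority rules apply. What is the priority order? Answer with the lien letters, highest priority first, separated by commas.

Effective dates: A is treated as recorded 20 April 2016, the work-commencement date; B is treated as recorded 2 February 2017, the work-commencement date; F was recorded 175 days after the deed, outside the 15-day window, so it keeps its recording date.
As a condominium assessment lien, C is senior to every other lien.
Remaining liens by effective date: A (20 April 2016), E (16 August 2016), G (17 November 2016), F (13 January 2017), B (2 February 2017), D (18 July 2017).
The subordination applies — C was senior to G — so C and G swap.

G, A, E, C, F, B, D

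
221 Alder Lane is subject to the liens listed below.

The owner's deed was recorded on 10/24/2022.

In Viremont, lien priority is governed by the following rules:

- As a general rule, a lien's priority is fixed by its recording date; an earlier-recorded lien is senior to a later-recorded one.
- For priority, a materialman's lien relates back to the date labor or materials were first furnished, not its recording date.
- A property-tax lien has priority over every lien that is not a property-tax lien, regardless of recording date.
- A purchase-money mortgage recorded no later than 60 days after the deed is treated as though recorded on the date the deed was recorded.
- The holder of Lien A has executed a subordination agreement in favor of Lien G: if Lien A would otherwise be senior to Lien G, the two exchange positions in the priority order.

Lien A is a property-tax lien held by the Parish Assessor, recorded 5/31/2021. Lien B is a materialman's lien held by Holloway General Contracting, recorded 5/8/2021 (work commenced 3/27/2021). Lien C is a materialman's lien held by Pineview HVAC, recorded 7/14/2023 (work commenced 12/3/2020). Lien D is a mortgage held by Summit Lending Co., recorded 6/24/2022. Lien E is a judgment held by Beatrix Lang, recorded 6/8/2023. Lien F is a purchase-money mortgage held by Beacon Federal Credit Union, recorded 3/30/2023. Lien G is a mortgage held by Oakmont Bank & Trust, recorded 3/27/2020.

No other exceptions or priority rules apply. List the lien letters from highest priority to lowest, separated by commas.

G, A, C, B, D, F, E

Adjusting effective dates: B relates back to 3/27/2021 (work commenced); C relates back to 12/3/2020 (work commenced); F was recorded 157 days after the deed, outside the 60-day window, so it keeps its recording date.
A is a property-tax lien and takes priority over every other lien.
Remaining liens by effective date: G (3/27/2020), C (12/3/2020), B (3/27/2021), D (6/24/2022), F (3/30/2023), E (6/8/2023).
The subordination applies — A was senior to G — so A and G swap.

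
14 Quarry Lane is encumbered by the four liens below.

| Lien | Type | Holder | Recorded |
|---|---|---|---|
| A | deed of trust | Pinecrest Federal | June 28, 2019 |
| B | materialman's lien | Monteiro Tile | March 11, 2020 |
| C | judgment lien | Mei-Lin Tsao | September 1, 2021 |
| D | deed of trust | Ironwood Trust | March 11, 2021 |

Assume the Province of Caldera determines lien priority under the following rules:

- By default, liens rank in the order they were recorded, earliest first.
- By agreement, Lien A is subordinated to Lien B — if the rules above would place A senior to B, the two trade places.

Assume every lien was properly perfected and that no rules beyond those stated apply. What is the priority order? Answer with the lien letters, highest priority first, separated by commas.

B, A, D, C

By effective date: A (June 28, 2019), B (March 11, 2020), D (March 11, 2021), C (September 1, 2021).
The subordination applies — A was senior to B — so A and B swap.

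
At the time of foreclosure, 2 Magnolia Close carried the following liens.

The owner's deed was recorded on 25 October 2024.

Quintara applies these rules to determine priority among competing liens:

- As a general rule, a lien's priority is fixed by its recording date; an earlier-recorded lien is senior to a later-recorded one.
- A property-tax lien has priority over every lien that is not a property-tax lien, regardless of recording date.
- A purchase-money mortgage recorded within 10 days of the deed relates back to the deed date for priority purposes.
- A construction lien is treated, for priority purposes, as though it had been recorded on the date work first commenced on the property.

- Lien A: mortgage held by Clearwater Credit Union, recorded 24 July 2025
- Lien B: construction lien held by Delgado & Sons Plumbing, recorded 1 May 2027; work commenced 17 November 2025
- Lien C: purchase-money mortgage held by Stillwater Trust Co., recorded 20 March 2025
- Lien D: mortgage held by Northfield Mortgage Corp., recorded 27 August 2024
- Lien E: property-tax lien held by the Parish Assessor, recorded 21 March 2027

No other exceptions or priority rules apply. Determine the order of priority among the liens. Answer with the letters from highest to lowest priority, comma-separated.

E, D, C, A, B

Effective dates: B's effective date is 17 November 2025, when work began; C was recorded 146 days after the deed — beyond 10 days — so no relation-back applies.
E is a property-tax lien, so it outranks all other liens regardless of date.
Remaining liens by effective date: D (27 August 2024), C (20 March 2025), A (24 July 2025), B (17 November 2025).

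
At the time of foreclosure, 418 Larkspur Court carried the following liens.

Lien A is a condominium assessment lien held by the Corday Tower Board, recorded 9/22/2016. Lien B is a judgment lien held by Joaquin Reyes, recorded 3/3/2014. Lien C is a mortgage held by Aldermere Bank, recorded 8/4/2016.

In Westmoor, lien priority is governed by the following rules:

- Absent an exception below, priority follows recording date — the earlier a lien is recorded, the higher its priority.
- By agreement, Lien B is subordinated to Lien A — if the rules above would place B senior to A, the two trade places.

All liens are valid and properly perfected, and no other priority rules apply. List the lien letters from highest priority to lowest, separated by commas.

By effective date: B (3/3/2014), C (8/4/2016), A (9/22/2016).
Because B would otherwise rank above A, the subordination swaps them.

A, C, B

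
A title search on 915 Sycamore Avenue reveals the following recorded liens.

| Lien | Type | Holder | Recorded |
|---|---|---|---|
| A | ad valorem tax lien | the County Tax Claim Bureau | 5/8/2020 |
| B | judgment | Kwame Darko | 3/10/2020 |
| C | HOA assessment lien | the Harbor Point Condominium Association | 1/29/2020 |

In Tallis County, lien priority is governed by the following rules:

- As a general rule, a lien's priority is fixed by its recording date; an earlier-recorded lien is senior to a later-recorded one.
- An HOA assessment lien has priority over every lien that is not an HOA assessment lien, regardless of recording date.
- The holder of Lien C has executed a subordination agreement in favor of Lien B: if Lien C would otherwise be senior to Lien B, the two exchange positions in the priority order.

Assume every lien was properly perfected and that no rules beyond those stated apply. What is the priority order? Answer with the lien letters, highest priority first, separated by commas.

As an HOA assessment lien, C is senior to every other lien.
Among the remaining liens, by effective date: B (3/10/2020), A (5/8/2020).
The subordination applies — C was senior to B — so C and B swap.

B, C, A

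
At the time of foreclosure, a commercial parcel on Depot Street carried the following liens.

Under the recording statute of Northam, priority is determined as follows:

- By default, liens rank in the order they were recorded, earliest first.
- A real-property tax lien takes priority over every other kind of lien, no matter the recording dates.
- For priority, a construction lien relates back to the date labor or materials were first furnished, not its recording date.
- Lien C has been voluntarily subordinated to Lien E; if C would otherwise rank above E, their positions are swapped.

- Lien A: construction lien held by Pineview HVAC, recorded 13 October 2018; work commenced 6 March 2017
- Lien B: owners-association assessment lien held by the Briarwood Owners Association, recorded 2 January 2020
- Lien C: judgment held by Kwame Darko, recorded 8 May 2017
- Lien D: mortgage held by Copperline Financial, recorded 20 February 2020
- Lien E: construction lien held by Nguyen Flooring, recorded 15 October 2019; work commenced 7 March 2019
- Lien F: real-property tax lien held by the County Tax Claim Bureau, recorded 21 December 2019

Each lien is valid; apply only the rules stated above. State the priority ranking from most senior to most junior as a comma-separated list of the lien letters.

Effective dates: A relates back to 6 March 2017 (work commenced); E's effective date is 7 March 2019, when work began.
F, as a real-property tax lien, has superpriority and ranks first.
Among the remaining liens, by effective date: A (6 March 2017), C (8 May 2017), E (7 March 2019), B (2 January 2020), D (20 February 2020).
C is senior to E before the subordination, so the two trade places.

F, A, E, C, B, D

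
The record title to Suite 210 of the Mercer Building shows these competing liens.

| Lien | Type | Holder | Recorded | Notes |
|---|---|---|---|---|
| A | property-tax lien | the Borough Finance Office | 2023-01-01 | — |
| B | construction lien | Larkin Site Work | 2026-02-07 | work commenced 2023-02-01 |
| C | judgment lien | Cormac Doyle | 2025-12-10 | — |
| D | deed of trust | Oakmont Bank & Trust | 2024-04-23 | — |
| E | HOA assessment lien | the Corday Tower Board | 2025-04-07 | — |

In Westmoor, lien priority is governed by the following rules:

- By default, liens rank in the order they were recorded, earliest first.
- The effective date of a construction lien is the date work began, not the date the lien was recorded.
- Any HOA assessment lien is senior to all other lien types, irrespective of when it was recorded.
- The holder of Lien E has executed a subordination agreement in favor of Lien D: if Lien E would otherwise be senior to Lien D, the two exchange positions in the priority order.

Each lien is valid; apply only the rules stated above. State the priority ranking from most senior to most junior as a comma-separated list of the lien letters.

Adjusting effective dates: B relates back to 2023-02-01 (work commenced).
As an HOA assessment lien, E is senior to every other lien.
The other liens, earliest effective date first: A (2023-01-01), B (2023-02-01), D (2024-04-23), C (2025-12-10).
E is senior to D before the subordination, so the two trade places.

D, A, B, E, C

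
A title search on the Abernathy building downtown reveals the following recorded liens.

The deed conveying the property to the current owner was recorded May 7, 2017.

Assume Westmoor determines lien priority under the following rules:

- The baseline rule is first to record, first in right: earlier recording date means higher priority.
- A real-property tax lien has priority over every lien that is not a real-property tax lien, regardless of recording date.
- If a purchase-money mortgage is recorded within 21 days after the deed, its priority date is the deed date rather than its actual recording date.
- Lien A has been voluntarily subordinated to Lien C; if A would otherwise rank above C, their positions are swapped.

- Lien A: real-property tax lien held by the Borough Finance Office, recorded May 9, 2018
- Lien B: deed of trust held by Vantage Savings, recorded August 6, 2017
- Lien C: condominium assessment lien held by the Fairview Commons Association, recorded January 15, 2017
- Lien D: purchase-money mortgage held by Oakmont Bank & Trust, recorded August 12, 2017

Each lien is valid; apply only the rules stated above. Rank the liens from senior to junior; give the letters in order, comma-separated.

Effective dates after the stated exceptions: D was recorded 97 days after the deed — beyond 21 days — so no relation-back applies.
A, as a real-property tax lien, has superpriority and ranks first.
Among the remaining liens, by effective date: C (January 15, 2017), B (August 6, 2017), D (August 12, 2017).
The subordination applies — A was senior to C — so A and C swap.

C, A, B, D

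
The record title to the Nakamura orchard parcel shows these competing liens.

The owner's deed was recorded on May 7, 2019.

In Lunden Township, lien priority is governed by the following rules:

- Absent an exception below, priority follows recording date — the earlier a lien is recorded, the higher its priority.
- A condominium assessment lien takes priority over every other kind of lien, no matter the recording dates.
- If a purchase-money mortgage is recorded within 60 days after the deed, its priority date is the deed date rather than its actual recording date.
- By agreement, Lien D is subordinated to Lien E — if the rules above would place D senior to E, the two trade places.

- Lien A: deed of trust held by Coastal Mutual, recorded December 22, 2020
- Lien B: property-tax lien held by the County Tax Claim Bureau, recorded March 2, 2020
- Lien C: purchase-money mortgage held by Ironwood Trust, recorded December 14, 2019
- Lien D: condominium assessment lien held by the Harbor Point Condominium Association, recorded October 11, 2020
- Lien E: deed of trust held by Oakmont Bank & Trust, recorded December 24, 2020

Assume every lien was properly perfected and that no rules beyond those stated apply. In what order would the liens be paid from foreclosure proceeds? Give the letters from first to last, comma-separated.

Effective dates after the stated exceptions: C was recorded 221 days after the deed, outside the 60-day window, so it keeps its recording date.
D, as a condominium assessment lien, has superpriority and ranks first.
The other liens, earliest effective date first: C (December 14, 2019), B (March 2, 2020), A (December 22, 2020), E (December 24, 2020).
Because D would otherwise rank above E, the subordination swaps them.

E, C, B, A, D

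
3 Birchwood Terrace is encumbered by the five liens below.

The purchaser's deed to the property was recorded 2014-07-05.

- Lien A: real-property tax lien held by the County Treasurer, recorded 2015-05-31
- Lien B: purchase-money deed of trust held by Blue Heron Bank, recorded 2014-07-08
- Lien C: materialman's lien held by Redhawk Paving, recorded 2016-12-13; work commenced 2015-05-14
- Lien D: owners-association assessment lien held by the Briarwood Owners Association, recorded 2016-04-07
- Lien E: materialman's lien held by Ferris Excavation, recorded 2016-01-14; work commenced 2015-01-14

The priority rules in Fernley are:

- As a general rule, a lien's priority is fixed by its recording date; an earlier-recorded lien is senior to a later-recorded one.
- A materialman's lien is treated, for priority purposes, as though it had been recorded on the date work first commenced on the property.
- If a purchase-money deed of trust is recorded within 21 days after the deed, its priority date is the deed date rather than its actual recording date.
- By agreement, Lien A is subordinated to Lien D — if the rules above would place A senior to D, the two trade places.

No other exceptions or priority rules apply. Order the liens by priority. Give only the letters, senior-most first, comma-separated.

Effective dates: B relates back to the deed date 2014-07-05; C relates back to 2015-05-14 (work commenced); E is treated as recorded 2015-01-14, the work-commencement date.
Ordering by effective date: B (2014-07-05), E (2015-01-14), C (2015-05-14), A (2015-05-31), D (2016-04-07).
Because A would otherwise rank above D, the subordination swaps them.

B, E, C, D, A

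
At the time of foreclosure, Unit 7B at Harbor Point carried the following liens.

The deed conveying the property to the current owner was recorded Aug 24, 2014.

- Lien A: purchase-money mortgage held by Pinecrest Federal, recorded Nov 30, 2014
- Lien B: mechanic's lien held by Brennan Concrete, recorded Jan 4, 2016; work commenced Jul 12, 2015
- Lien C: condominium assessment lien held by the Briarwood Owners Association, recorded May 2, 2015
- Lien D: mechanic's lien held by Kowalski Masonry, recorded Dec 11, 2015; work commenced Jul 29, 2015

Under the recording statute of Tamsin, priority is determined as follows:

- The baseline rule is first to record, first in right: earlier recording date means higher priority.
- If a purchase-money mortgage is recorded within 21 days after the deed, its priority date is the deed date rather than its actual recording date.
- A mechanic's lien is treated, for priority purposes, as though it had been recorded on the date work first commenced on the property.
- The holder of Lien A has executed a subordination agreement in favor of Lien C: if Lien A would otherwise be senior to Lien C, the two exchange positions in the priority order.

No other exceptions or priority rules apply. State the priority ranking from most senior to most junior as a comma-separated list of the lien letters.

C, A, B, D

Adjusting effective dates: A was recorded 98 days after the deed — beyond 21 days — so no relation-back applies; B relates back to Jul 12, 2015 (work commenced); D is treated as recorded Jul 29, 2015, the work-commencement date.
By effective date: A (Nov 30, 2014), C (May 2, 2015), B (Jul 12, 2015), D (Jul 29, 2015).
The subordination applies — A was senior to C — so A and C swap.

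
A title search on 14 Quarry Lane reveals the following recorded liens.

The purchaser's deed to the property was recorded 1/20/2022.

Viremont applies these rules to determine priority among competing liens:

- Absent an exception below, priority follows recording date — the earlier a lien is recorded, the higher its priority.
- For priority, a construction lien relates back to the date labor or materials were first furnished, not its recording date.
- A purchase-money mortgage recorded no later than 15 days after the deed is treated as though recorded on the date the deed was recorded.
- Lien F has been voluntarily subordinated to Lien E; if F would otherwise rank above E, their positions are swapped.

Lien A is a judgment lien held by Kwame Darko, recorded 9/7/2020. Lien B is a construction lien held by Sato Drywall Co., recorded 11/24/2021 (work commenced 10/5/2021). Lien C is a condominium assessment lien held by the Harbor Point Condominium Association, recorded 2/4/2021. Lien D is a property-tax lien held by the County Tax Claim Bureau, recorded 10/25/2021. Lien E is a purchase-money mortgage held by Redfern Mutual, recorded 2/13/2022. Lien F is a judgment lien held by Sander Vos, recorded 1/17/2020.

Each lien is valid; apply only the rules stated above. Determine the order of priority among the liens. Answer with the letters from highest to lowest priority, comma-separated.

E, A, C, B, D, F

Adjusting effective dates: B is treated as recorded 10/5/2021, the work-commencement date; E missed the 15-day window (24 days after the deed), so its recording date stands.
Ordering by effective date: F (1/17/2020), A (9/7/2020), C (2/4/2021), B (10/5/2021), D (10/25/2021), E (2/13/2022).
The subordination applies — F was senior to E — so F and E swap.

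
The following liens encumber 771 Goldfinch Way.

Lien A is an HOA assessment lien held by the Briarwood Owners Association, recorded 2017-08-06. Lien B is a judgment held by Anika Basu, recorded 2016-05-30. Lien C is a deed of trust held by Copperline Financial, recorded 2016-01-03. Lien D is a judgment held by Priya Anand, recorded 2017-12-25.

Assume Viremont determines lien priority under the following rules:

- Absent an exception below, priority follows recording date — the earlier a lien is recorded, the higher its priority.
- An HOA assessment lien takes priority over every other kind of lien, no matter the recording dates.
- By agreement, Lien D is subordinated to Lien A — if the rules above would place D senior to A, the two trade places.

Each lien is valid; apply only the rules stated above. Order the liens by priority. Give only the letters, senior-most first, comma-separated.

A is an HOA assessment lien, so it outranks all other liens regardless of date.
Ordering the rest by effective date: C (2016-01-03), B (2016-05-30), D (2017-12-25).
D already ranks below A; the subordination has no effect.

A, C, B, D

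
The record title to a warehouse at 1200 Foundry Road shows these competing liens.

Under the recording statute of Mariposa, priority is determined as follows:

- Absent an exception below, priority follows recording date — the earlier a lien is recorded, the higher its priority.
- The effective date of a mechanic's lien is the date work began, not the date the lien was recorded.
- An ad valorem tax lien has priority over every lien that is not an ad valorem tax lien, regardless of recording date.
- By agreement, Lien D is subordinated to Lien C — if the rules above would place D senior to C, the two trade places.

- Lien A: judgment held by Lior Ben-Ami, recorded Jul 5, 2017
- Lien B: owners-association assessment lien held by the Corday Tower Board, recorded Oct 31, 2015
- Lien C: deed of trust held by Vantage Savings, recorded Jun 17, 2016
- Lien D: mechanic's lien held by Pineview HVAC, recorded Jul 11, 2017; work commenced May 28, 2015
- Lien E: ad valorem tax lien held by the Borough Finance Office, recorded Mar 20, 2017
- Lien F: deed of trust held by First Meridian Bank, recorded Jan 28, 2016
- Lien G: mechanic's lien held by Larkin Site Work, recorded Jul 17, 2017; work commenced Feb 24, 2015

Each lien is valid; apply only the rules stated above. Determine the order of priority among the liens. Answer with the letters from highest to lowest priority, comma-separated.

E, G, C, B, F, D, A

Adjusting effective dates: D is treated as recorded May 28, 2015, the work-commencement date; G is treated as recorded Feb 24, 2015, the work-commencement date.
As an ad valorem tax lien, E is senior to every other lien.
Among the remaining liens, by effective date: G (Feb 24, 2015), D (May 28, 2015), B (Oct 31, 2015), F (Jan 28, 2016), C (Jun 17, 2016), A (Jul 5, 2017).
The subordination applies — D was senior to C — so D and C swap.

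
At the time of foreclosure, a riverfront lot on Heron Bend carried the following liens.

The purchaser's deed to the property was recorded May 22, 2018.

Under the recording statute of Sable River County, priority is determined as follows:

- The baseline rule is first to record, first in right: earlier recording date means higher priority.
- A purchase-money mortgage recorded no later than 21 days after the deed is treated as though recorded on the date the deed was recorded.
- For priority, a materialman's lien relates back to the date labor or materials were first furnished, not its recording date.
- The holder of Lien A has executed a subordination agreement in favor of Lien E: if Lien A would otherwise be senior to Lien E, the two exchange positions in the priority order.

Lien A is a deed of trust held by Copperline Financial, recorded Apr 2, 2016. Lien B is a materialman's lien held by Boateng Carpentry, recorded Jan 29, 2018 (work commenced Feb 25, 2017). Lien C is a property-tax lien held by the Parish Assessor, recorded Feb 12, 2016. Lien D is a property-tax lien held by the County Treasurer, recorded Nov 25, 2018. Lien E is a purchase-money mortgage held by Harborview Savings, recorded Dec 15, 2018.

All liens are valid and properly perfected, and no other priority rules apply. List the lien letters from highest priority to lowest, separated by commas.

First, effective dates: B is treated as recorded Feb 25, 2017, the work-commencement date; E missed the 21-day window (207 days after the deed), so its recording date stands.
Sorted by effective date: C (Feb 12, 2016), A (Apr 2, 2016), B (Feb 25, 2017), D (Nov 25, 2018), E (Dec 15, 2018).
A would otherwise be senior to E, so under the subordination agreement A and E exchange positions.

C, E, B, D, A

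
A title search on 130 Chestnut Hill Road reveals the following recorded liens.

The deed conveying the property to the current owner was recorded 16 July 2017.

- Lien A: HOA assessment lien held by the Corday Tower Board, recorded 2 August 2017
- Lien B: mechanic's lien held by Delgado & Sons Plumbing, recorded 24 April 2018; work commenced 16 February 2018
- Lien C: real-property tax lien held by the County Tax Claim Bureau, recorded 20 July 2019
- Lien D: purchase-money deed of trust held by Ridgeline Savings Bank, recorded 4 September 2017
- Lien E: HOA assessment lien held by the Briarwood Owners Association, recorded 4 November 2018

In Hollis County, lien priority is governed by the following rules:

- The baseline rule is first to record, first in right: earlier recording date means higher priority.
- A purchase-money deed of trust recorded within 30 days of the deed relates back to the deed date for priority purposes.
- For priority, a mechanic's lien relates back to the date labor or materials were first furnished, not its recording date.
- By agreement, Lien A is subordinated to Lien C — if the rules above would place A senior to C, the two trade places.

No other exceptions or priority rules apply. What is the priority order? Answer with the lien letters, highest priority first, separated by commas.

C, D, B, E, A

Adjusting effective dates: B is treated as recorded 16 February 2018, the work-commencement date; D missed the 30-day window (50 days after the deed), so its recording date stands.
By effective date, earliest first: A (2 August 2017), D (4 September 2017), B (16 February 2018), E (4 November 2018), C (20 July 2019).
The subordination applies — A was senior to C — so A and C swap.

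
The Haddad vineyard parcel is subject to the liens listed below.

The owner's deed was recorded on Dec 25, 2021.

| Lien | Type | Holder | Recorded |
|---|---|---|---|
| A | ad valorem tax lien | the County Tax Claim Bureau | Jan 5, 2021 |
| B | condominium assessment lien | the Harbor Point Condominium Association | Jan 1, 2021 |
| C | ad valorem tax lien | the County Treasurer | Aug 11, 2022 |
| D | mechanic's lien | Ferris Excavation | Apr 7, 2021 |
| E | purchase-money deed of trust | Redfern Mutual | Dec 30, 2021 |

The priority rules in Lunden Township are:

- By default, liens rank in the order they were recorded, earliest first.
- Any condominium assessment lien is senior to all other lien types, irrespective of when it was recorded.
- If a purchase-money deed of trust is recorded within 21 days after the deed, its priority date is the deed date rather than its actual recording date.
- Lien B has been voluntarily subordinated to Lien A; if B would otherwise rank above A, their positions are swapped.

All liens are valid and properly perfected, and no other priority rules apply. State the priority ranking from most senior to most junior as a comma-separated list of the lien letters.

A, B, D, E, C

First, effective dates: E's effective date is the deed date, Dec 25, 2021.
B is a condominium assessment lien, so it outranks all other liens regardless of date.
The other liens, earliest effective date first: A (Jan 5, 2021), D (Apr 7, 2021), E (Dec 25, 2021), C (Aug 11, 2022).
B is senior to A before the subordination, so the two trade places.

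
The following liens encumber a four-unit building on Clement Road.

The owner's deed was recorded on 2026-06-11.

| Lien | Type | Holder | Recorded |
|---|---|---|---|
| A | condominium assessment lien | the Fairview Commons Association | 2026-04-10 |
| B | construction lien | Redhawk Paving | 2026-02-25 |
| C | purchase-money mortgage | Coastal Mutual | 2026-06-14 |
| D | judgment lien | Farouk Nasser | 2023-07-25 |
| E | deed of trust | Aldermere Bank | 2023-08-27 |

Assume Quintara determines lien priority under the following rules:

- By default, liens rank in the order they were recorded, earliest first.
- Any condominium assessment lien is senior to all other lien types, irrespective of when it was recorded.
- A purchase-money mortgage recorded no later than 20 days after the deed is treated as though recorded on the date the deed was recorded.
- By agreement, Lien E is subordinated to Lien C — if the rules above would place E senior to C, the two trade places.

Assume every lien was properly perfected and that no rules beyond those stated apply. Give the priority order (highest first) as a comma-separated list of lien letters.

Adjusting effective dates: C was recorded within the 20-day window, so its effective date is the deed date 2026-06-11.
A, as a condominium assessment lien, has superpriority and ranks first.
Remaining liens by effective date: D (2023-07-25), E (2023-08-27), B (2026-02-25), C (2026-06-11).
E would otherwise be senior to C, so under the subordination agreement E and C exchange positions.

A, D, C, B, E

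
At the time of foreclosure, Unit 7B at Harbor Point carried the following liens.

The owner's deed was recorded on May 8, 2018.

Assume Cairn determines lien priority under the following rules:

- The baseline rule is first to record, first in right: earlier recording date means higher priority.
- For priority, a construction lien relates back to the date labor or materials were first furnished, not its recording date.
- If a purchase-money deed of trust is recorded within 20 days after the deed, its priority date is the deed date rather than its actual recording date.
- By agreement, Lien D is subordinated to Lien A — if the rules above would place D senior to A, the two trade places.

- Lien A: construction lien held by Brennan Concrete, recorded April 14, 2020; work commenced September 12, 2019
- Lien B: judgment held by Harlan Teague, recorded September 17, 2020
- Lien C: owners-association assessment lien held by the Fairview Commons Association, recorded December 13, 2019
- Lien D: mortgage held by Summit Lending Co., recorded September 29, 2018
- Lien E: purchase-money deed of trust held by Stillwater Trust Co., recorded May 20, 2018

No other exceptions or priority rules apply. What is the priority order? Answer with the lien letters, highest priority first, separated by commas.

E, A, D, C, B

Effective dates after the stated exceptions: A relates back to September 12, 2019 (work commenced); E's effective date is the deed date, May 8, 2018.
Sorted by effective date: E (May 8, 2018), D (September 29, 2018), A (September 12, 2019), C (December 13, 2019), B (September 17, 2020).
The subordination applies — D was senior to A — so D and A swap.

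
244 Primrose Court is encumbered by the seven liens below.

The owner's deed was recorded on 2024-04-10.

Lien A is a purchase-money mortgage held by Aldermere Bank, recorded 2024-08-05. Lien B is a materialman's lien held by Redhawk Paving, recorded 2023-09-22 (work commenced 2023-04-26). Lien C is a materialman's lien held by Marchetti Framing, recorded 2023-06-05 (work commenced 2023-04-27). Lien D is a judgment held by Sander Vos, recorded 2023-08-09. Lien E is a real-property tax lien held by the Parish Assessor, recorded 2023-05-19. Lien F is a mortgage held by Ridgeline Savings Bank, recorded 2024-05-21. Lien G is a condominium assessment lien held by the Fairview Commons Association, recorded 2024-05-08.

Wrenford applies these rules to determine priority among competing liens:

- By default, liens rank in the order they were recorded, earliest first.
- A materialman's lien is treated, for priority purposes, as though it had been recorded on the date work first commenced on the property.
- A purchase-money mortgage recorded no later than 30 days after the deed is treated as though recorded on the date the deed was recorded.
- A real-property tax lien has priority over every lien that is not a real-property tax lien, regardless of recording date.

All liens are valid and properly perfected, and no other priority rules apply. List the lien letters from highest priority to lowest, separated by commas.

E, B, C, D, G, F, A

Adjusting effective dates: A missed the 30-day window (117 days after the deed), so its recording date stands; B relates back to 2023-04-26 (work commenced); C is treated as recorded 2023-04-27, the work-commencement date.
E is a real-property tax lien, so it outranks all other liens regardless of date.
Remaining liens by effective date: B (2023-04-26), C (2023-04-27), D (2023-08-09), G (2024-05-08), F (2024-05-21), A (2024-08-05).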